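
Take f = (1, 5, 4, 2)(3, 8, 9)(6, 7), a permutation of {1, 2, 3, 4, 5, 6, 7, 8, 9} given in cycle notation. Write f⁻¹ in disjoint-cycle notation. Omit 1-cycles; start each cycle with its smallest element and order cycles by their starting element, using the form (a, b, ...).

If f sends a → b within a cycle, f⁻¹ sends b → a; equivalently, reverse each cycle.
After reversing and putting each cycle's least element first, f⁻¹ = (1, 2, 4, 5)(3, 9, 8)(6, 7).

(1, 2, 4, 5)(3, 9, 8)(6, 7)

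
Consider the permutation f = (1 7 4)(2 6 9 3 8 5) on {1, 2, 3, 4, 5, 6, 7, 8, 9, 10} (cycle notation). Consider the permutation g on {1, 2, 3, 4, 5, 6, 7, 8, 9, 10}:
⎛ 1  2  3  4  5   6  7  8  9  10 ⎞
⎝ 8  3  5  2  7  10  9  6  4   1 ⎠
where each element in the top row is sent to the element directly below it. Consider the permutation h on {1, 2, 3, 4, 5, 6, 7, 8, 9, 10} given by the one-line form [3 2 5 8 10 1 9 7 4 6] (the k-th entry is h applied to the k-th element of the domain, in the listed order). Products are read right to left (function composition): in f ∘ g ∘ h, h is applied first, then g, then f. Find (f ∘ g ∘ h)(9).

Chase 9: h(9) = 4; g(4) = 2; f(2) = 6. Hence (f ∘ g ∘ h)(9) = 6.

6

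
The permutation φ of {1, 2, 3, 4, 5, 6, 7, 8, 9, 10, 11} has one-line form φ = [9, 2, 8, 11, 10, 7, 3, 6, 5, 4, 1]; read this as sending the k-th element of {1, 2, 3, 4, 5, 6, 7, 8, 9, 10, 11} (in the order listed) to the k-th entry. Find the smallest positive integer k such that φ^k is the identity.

12

Decomposing into disjoint cycles gives cycle lengths 6, 4, 1.
The order is lcm(6, 4) = 12.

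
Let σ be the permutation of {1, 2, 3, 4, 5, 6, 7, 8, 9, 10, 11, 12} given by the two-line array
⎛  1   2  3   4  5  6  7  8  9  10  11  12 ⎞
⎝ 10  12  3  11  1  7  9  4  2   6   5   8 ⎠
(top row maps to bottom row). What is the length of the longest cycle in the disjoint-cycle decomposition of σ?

11

Decomposing into disjoint cycles gives (1, 10, 6, 7, 9, 2, 12, 8, 4, 11, 5); the longest has length 11.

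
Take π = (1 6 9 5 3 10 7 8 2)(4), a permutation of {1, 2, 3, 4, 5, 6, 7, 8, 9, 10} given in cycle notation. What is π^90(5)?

5 lies in the 9-cycle (1 6 9 5 3 10 7 8 2).
On a 9-cycle, π^9 is the identity, so π^90 = π^0 there (90 ≡ 0 mod 9).
So π^90(5) = 5.

5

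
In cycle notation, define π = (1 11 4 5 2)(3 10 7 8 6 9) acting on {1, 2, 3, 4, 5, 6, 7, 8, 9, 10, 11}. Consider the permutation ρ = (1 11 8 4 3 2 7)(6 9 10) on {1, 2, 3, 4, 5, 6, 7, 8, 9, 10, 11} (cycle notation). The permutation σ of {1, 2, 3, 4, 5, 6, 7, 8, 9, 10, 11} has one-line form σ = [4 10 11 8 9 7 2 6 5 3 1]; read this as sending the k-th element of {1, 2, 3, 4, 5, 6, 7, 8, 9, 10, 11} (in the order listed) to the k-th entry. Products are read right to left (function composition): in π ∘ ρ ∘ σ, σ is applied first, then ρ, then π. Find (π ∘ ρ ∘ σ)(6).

(π ∘ ρ ∘ σ)(6) = π(ρ(σ(6))). σ(6) = 7, then ρ(7) = 1, then π(1) = 11, so the result is 11.

11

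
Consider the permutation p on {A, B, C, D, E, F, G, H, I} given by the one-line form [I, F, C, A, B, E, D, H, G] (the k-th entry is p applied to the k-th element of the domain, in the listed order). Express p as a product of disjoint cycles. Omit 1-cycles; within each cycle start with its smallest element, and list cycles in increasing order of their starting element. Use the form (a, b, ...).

Iterating p from A gives A → I → G → D → A; that is the 4-cycle (A, I, G, D).
Continuing from each remaining unvisited element yields (A, I, G, D)(B, F, E).

(A, I, G, D)(B, F, E)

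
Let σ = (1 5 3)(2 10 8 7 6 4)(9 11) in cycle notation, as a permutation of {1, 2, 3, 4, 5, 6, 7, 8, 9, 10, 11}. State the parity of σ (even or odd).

even

The cycle lengths are 6, 3, 2.
A cycle is odd iff its length is even; σ has 2 even-length cycles, so sgn(σ) = (−1)^2 and σ is even.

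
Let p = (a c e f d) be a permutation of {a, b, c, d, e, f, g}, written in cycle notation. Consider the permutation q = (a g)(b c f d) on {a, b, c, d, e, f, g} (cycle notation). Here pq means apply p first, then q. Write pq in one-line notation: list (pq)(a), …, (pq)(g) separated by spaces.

(pq)(x) = q(p(x)). Computing each image: q(p(a)) = q(c) = f, q(p(b)) = q(b) = c, q(p(c)) = q(e) = e, q(p(d)) = q(a) = g, q(p(e)) = q(f) = d, q(p(f)) = q(d) = b, q(p(g)) = q(g) = a.
Hence pq = [f c e g d b a].

f c e g d b a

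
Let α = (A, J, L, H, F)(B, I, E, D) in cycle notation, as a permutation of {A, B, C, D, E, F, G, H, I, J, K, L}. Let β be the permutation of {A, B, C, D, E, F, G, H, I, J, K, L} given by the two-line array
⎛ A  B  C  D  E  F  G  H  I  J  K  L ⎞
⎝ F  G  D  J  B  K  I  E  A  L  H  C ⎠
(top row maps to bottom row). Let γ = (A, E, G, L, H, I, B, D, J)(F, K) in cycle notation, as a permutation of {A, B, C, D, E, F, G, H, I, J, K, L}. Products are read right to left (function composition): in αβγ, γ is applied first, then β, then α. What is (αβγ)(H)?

Chase H: γ(H) = I; β(I) = A; α(A) = J. Hence (αβγ)(H) = J.

J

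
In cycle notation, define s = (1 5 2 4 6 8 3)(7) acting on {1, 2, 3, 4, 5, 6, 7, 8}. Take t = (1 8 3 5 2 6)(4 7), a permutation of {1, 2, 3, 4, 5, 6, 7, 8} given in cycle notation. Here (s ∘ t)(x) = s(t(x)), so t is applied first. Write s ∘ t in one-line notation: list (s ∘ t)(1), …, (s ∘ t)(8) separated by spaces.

3 8 2 7 4 5 6 1

Chase each element through t then s: 1 → 8 → 3; 2 → 6 → 8; 3 → 5 → 2; 4 → 7 → 7; 5 → 2 → 4; 6 → 1 → 5; 7 → 4 → 6; 8 → 3 → 1.
So s ∘ t in one-line form is 3 8 2 7 4 5 6 1.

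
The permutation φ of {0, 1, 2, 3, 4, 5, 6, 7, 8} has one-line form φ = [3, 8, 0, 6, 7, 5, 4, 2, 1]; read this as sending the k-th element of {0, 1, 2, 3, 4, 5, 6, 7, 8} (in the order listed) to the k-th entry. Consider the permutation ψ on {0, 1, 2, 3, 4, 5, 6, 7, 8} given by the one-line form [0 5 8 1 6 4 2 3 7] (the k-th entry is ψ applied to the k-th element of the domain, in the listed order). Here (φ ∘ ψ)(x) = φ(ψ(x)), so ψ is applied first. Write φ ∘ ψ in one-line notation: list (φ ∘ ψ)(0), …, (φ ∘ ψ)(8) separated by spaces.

3 5 1 8 4 7 0 6 2

(φ ∘ ψ)(x) = φ(ψ(x)). Computing each image: φ(ψ(0)) = φ(0) = 3, φ(ψ(1)) = φ(5) = 5, φ(ψ(2)) = φ(8) = 1, φ(ψ(3)) = φ(1) = 8, φ(ψ(4)) = φ(6) = 4, φ(ψ(5)) = φ(4) = 7, φ(ψ(6)) = φ(2) = 0, φ(ψ(7)) = φ(3) = 6, φ(ψ(8)) = φ(7) = 2.
Hence φ ∘ ψ = [3 5 1 8 4 7 0 6 2].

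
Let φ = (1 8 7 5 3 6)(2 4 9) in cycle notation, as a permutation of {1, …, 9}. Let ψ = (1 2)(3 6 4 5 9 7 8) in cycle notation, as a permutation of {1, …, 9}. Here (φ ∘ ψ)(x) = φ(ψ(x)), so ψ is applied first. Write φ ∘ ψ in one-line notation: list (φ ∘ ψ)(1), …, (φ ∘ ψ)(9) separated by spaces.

Chase each element through ψ then φ: 1 → 2 → 4; 2 → 1 → 8; 3 → 6 → 1; 4 → 5 → 3; 5 → 9 → 2; 6 → 4 → 9; 7 → 8 → 7; 8 → 3 → 6; 9 → 7 → 5.
Collecting the images, φ ∘ ψ = [4 8 1 3 2 9 7 6 5].

4 8 1 3 2 9 7 6 5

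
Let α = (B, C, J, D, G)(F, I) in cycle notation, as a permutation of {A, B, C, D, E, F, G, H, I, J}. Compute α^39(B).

G

B lies in the 5-cycle (B, C, J, D, G).
On a 5-cycle, α^5 is the identity, so α^39 = α^4 there (39 ≡ 4 mod 5).
Advancing 4 steps from B: B → C → J → D → G.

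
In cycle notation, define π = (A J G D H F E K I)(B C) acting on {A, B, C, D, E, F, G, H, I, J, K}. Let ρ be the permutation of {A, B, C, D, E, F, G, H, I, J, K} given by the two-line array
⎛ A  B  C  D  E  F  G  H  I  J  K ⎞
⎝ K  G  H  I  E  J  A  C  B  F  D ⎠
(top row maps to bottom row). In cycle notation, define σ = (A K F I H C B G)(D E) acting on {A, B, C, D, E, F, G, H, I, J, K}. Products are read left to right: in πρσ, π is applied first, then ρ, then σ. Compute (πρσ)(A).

Apply the permutations in order: π(A) = J, then ρ(J) = F, then σ(F) = I. So (πρσ)(A) = I.

I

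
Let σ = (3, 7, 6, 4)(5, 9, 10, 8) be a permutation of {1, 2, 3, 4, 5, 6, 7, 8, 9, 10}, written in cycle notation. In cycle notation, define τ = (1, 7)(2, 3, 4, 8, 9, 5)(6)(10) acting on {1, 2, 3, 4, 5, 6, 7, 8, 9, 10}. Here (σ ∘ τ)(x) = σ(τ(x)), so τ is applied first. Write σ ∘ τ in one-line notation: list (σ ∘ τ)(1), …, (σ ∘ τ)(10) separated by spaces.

(σ ∘ τ)(x) = σ(τ(x)). Computing each image: σ(τ(1)) = σ(7) = 6, σ(τ(2)) = σ(3) = 7, σ(τ(3)) = σ(4) = 3, σ(τ(4)) = σ(8) = 5, σ(τ(5)) = σ(2) = 2, σ(τ(6)) = σ(6) = 4, σ(τ(7)) = σ(1) = 1, σ(τ(8)) = σ(9) = 10, σ(τ(9)) = σ(5) = 9, σ(τ(10)) = σ(10) = 8.
Hence σ ∘ τ = [6 7 3 5 2 4 1 10 9 8].

6 7 3 5 2 4 1 10 9 8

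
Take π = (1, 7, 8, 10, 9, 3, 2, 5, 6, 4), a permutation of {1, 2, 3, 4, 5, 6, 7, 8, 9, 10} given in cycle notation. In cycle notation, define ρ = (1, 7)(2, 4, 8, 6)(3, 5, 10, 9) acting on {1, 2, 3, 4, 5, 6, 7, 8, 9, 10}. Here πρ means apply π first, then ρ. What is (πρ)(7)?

π(7) = 8, then ρ(8) = 6; composing gives (πρ)(7) = 6.

6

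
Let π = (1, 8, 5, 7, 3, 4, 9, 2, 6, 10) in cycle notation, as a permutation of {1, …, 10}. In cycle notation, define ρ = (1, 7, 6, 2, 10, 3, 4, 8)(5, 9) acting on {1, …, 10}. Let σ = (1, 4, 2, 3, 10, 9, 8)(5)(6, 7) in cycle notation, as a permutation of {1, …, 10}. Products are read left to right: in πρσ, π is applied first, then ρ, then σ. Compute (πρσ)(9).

9

Apply the permutations in order: π(9) = 2, then ρ(2) = 10, then σ(10) = 9. So (πρσ)(9) = 9.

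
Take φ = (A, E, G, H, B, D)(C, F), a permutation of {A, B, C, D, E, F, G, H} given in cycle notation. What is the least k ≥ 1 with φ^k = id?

The disjoint cycles have lengths 6, 2.
The order of φ is the least common multiple of its cycle lengths: lcm(6, 2) = 6.

6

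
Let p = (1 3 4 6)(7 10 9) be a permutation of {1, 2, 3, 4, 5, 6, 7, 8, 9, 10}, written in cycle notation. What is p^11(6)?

4

6 lies in the 4-cycle (1 3 4 6).
Powers repeat with period 4 on this cycle, and 11 mod 4 = 3, so p^11(6) = p^3(6).
Stepping 3 places around the cycle: 6 → 1 → 3 → 4.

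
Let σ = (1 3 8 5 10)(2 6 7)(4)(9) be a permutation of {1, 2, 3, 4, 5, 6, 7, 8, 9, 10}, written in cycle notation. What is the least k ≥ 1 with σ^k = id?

The disjoint cycles have lengths 5, 3, 1, 1.
The order of σ is the least common multiple of its cycle lengths: lcm(5, 3) = 15.

15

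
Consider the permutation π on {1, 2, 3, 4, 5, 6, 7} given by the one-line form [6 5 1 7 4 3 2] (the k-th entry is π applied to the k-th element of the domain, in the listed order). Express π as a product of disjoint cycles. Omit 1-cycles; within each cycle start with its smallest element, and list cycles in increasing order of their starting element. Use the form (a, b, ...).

From 1: 1 → 6 → 3 → 1, closing the cycle (1, 6, 3).
Repeating from the next unused element and collecting all non-trivial cycles gives (1, 6, 3)(2, 5, 4, 7).

(1, 6, 3)(2, 5, 4, 7)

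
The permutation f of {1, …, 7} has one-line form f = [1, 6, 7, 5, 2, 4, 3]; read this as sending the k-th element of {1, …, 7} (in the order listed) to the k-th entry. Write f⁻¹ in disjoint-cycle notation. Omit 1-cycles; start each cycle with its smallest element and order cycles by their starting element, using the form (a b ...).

First write f in disjoint cycles: (2 6 4 5)(3 7).
Reversing each cycle (and rotating so the smallest element leads) gives f⁻¹ = (2 5 4 6)(3 7).

(2 5 4 6)(3 7)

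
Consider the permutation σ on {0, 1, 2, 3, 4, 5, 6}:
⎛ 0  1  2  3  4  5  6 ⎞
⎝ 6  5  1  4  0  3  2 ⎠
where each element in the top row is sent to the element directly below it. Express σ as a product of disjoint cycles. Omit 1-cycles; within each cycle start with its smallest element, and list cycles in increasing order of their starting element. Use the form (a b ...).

From 0: 0 → 6 → 2 → 1 → 5 → 3 → 4 → 0, closing the cycle (0 6 2 1 5 3 4).
Repeating from the next unused element and collecting all non-trivial cycles gives (0 6 2 1 5 3 4).

(0 6 2 1 5 3 4)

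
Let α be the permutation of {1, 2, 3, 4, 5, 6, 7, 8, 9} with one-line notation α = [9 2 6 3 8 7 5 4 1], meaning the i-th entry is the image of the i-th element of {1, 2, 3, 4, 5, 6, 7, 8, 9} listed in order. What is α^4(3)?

Tracing 3 → 6 → … returns to 3 after 6 steps, so 3 lies in a 6-cycle (3 6 7 5 8 4).
Advancing 4 steps from 3: 3 → 6 → 7 → 5 → 8.

8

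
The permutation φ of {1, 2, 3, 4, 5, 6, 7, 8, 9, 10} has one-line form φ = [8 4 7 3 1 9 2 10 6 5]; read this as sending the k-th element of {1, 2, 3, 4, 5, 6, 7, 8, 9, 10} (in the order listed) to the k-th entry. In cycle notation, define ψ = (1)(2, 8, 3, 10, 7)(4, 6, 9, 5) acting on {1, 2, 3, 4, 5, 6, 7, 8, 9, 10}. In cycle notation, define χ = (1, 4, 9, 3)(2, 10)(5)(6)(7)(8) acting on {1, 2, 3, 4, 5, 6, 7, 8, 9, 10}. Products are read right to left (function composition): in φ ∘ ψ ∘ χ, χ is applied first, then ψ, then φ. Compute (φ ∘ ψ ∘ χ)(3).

(φ ∘ ψ ∘ χ)(3) = φ(ψ(χ(3))). χ(3) = 1, then ψ(1) = 1, then φ(1) = 8, so the result is 8.

8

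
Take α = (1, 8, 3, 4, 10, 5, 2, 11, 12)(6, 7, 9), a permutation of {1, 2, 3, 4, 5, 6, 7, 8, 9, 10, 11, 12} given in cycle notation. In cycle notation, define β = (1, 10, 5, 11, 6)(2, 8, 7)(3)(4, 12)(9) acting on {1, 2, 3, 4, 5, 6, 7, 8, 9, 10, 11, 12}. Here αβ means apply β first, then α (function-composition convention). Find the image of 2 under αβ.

(αβ)(2) = α(β(2)). β(2) = 8, then α(8) = 3. So (αβ)(2) = 3.

3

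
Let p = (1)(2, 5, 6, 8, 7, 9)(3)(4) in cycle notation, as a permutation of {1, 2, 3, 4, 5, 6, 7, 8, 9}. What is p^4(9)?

8

9 lies in the 6-cycle (2, 5, 6, 8, 7, 9).
Stepping 4 places around the cycle: 9 → 2 → 5 → 6 → 8.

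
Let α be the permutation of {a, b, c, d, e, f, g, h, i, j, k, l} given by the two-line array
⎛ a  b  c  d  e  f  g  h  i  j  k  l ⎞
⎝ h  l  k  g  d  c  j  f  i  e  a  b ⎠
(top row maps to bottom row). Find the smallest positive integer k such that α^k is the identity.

20

Writing α as disjoint cycles, the cycle lengths are 5, 4, 2, 1.
The order is lcm(5, 4, 2) = 20.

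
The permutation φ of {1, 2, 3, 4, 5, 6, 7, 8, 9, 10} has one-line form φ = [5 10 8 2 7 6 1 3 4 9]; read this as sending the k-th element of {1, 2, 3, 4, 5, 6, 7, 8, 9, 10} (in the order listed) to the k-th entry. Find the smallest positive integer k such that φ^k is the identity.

12

The disjoint-cycle form of φ has cycle lengths 4, 3, 2, 1.
The order of φ is the least common multiple of its cycle lengths: lcm(4, 3, 2) = 12.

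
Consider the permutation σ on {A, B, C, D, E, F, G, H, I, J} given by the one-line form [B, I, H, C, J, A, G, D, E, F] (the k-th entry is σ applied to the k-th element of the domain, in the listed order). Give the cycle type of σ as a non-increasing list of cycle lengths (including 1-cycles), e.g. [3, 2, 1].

[6, 3, 1]

The disjoint cycles are (A B I E J F)(C H D)(G), with lengths 6, 3, 1 in non-increasing order.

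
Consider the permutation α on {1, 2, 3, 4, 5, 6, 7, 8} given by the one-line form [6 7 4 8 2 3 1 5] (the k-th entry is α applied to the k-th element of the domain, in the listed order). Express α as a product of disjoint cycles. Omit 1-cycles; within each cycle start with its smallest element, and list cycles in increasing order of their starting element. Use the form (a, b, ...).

Iterating α from 1 gives 1 → 6 → 3 → 4 → 8 → 5 → 2 → 7 → 1; that is the 8-cycle (1, 6, 3, 4, 8, 5, 2, 7).
Continuing from each remaining unvisited element yields (1, 6, 3, 4, 8, 5, 2, 7).

(1, 6, 3, 4, 8, 5, 2, 7)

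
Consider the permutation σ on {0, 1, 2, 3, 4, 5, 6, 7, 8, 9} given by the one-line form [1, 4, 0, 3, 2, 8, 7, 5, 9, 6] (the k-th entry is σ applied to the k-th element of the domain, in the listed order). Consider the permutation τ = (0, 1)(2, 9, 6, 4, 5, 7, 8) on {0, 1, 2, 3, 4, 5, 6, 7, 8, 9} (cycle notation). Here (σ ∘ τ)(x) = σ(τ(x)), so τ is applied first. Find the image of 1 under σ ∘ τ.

First apply τ: τ(1) = 0, then σ(0) = 1. Thus (σ ∘ τ)(1) = 1.

1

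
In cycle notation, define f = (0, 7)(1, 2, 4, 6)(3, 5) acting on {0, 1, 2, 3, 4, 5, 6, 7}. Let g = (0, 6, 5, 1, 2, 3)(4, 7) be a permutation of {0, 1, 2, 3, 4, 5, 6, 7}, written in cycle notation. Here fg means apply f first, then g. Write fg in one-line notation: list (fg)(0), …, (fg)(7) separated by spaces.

Chase each element through f then g: 0 → 7 → 4; 1 → 2 → 3; 2 → 4 → 7; 3 → 5 → 1; 4 → 6 → 5; 5 → 3 → 0; 6 → 1 → 2; 7 → 0 → 6.
Collecting the images, fg = [4 3 7 1 5 0 2 6].

4 3 7 1 5 0 2 6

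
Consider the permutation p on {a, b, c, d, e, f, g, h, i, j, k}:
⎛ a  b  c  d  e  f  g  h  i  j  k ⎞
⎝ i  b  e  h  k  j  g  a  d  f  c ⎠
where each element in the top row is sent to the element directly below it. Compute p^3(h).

Tracing h → a → … returns to h after 4 steps, so h lies in a 4-cycle (a, i, d, h).
Advancing 3 steps from h: h → a → i → d.

d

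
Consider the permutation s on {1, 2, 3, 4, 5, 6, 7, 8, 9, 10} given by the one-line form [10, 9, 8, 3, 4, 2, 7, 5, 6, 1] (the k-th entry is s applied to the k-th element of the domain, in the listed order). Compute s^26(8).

Tracing 8 → 5 → … returns to 8 after 4 steps, so 8 lies in a 4-cycle (3, 8, 5, 4).
Powers repeat with period 4 on this cycle, and 26 mod 4 = 2, so s^26(8) = s^2(8).
Advancing 2 steps from 8: 8 → 5 → 4.

4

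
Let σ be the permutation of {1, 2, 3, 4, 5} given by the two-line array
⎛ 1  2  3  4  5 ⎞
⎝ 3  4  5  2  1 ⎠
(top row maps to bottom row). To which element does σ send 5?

1

The entry below 5 in the array is 1, so σ(5) = 1.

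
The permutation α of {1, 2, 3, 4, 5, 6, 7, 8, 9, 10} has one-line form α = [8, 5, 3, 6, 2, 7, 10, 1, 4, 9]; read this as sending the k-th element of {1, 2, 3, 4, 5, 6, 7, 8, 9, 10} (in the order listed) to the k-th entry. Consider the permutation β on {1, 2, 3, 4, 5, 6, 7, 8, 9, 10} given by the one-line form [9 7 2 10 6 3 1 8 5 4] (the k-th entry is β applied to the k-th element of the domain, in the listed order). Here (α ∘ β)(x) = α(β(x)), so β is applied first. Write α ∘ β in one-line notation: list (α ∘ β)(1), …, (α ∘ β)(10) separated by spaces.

4 10 5 9 7 3 8 1 2 6

For each element, apply β then α: 1 → 9 → 4; 2 → 7 → 10; 3 → 2 → 5; 4 → 10 → 9; 5 → 6 → 7; 6 → 3 → 3; 7 → 1 → 8; 8 → 8 → 1; 9 → 5 → 2; 10 → 4 → 6.
Collecting the images, α ∘ β = [4 10 5 9 7 3 8 1 2 6].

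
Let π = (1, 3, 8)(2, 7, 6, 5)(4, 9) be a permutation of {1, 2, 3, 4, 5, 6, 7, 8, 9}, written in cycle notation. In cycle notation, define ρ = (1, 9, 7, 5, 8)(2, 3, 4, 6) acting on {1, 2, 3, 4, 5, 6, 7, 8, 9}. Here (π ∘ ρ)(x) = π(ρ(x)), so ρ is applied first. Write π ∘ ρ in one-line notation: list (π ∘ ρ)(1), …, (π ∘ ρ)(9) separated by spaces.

For each element, apply ρ then π: 1 → 9 → 4; 2 → 3 → 8; 3 → 4 → 9; 4 → 6 → 5; 5 → 8 → 1; 6 → 2 → 7; 7 → 5 → 2; 8 → 1 → 3; 9 → 7 → 6.
Collecting the images, π ∘ ρ = [4 8 9 5 1 7 2 3 6].

4 8 9 5 1 7 2 3 6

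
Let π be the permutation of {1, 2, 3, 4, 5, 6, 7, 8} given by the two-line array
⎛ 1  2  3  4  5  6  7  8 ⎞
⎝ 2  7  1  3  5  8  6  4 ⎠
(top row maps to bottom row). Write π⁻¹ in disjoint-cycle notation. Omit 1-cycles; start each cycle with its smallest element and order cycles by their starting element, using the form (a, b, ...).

First write π in disjoint cycles: (1, 2, 7, 6, 8, 4, 3).
The inverse reverses every cycle; in canonical form, π⁻¹ = (1, 3, 4, 8, 6, 7, 2).

(1, 3, 4, 8, 6, 7, 2)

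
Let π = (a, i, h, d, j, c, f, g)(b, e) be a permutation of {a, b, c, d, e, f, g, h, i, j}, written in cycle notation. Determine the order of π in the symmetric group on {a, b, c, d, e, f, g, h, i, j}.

8

The disjoint cycles have lengths 8, 2.
The order of π is the least common multiple of its cycle lengths: lcm(8, 2) = 8.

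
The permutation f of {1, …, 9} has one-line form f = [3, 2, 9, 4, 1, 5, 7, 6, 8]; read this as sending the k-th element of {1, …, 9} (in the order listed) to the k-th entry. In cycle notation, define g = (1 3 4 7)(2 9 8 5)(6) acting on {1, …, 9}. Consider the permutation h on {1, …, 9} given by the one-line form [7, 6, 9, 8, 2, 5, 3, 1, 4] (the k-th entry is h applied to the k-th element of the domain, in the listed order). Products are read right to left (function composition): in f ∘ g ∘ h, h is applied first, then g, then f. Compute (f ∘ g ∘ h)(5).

(f ∘ g ∘ h)(5) = f(g(h(5))). h(5) = 2, then g(2) = 9, then f(9) = 8, so the result is 8.

8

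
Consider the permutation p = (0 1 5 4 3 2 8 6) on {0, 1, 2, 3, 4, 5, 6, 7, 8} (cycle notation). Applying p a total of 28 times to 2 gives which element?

1

2 lies in the 8-cycle (0 1 5 4 3 2 8 6).
Since the cycle has length 8, p^28 acts on it the same as p^4 (28 mod 8 = 4).
Advancing 4 steps from 2: 2 → 8 → 6 → 0 → 1.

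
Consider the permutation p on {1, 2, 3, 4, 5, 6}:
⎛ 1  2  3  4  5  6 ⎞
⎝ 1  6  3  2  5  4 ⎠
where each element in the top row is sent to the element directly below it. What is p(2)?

The entry below 2 in the array is 6, so p(2) = 6.

6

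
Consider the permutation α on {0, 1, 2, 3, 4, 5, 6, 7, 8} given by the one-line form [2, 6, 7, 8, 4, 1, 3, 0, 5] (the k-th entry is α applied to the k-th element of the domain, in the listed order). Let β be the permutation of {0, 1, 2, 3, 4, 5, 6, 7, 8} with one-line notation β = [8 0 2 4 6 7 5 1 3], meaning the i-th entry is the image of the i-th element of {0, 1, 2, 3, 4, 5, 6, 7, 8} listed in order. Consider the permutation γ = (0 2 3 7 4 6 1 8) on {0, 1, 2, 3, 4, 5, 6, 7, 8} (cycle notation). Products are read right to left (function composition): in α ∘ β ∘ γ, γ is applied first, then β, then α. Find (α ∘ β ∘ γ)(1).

Apply the permutations in order: γ(1) = 8, then β(8) = 3, then α(3) = 8. So (α ∘ β ∘ γ)(1) = 8.

8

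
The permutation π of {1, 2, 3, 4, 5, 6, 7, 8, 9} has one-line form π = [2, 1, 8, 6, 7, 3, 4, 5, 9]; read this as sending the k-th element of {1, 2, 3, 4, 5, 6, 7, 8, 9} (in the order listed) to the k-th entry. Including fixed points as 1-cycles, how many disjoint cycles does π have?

3

The cycle decomposition is (1 2)(3 8 5 7 4 6)(9), which has 3 cycles (counting 1-cycles).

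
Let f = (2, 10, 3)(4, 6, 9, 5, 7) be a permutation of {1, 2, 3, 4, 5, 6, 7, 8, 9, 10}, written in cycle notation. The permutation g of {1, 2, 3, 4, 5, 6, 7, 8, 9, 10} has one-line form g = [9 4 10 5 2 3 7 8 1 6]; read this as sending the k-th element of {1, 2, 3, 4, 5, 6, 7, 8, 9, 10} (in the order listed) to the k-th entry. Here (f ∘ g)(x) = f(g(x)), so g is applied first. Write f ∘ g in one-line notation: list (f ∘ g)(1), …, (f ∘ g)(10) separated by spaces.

Chase each element through g then f: 1 → 9 → 5; 2 → 4 → 6; 3 → 10 → 3; 4 → 5 → 7; 5 → 2 → 10; 6 → 3 → 2; 7 → 7 → 4; 8 → 8 → 8; 9 → 1 → 1; 10 → 6 → 9.
Collecting the images, f ∘ g = [5 6 3 7 10 2 4 8 1 9].

5 6 3 7 10 2 4 8 1 9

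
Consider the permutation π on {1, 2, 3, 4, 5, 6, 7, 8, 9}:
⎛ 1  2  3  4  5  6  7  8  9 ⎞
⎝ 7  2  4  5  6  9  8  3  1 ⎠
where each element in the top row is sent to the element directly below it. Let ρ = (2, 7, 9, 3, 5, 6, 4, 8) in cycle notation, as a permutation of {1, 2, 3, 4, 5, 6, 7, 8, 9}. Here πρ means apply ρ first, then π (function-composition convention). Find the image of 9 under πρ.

First apply ρ: ρ(9) = 3, then π(3) = 4. Thus (πρ)(9) = 4.

4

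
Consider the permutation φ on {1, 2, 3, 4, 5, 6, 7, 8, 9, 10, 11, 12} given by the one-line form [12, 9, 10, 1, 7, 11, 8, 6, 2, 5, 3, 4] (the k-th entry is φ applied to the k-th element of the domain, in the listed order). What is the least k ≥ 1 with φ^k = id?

42

Decomposing into disjoint cycles gives cycle lengths 7, 3, 2.
The order is lcm(7, 3, 2) = 42.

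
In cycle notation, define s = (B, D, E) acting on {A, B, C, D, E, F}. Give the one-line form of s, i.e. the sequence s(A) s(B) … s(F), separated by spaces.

Image by image: A↦A, B↦D, C↦C, D↦E, E↦B, F↦F.
Listing these in domain order gives A D C E B F.

A D C E B F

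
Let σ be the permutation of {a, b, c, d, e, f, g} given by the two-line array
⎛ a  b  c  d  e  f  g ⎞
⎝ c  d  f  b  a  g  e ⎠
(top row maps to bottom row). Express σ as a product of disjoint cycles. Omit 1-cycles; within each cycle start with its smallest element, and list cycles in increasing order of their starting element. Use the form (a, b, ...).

Start at a and follow images: a → c → f → g → e → a, giving the cycle (a, c, f, g, e).
Repeating from the next unused element and collecting all non-trivial cycles gives (a, c, f, g, e)(b, d).

(a, c, f, g, e)(b, d)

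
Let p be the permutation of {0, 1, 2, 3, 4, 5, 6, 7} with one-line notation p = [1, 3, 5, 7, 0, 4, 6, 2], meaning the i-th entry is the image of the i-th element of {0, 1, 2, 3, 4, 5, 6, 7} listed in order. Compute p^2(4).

1

Tracing 4 → 0 → … returns to 4 after 7 steps, so 4 lies in a 7-cycle (0 1 3 7 2 5 4).
Advancing 2 steps from 4: 4 → 0 → 1.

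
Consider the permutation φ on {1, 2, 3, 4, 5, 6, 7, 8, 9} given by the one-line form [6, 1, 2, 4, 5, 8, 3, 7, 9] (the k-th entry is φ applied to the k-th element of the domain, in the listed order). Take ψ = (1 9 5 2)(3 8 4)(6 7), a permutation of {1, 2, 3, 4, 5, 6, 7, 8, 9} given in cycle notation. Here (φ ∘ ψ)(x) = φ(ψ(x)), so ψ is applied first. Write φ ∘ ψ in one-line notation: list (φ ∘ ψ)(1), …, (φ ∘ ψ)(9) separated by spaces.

For each element, apply ψ then φ: 1 → 9 → 9; 2 → 1 → 6; 3 → 8 → 7; 4 → 3 → 2; 5 → 2 → 1; 6 → 7 → 3; 7 → 6 → 8; 8 → 4 → 4; 9 → 5 → 5.
So φ ∘ ψ in one-line form is 9 6 7 2 1 3 8 4 5.

9 6 7 2 1 3 8 4 5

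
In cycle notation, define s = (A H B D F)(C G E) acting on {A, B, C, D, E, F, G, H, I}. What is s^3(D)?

D lies in the 5-cycle (A H B D F).
Advancing 3 steps from D: D → F → A → H.

H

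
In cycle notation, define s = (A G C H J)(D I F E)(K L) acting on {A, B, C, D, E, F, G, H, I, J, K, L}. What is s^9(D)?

I

D lies in the 4-cycle (D I F E).
On a 4-cycle, s^4 is the identity, so s^9 = s^1 there (9 ≡ 1 mod 4).
Advancing 1 step from D: D → I.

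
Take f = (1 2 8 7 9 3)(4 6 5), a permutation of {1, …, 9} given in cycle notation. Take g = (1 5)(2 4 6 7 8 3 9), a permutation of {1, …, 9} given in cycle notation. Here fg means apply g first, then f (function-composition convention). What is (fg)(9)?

8

First apply g: g(9) = 2, then f(2) = 8. Thus (fg)(9) = 8.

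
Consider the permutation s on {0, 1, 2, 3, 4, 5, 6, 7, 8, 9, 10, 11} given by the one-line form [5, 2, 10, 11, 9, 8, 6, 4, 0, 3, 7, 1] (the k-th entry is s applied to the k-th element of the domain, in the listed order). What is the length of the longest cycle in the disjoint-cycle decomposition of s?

8

Decomposing into disjoint cycles gives (0, 5, 8)(1, 2, 10, 7, 4, 9, 3, 11); the longest has length 8.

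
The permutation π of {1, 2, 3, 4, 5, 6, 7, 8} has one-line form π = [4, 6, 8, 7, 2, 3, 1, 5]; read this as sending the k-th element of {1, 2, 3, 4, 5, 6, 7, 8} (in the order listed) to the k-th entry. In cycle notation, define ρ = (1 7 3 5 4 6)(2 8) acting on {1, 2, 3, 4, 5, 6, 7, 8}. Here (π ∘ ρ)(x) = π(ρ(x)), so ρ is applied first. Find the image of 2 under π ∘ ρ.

ρ(2) = 8, then π(8) = 5; composing gives (π ∘ ρ)(2) = 5.

5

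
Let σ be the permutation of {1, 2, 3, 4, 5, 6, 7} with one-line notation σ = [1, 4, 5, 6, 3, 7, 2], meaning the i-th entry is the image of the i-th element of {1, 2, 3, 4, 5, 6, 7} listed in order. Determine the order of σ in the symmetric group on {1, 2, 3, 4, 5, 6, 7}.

Writing σ as disjoint cycles, the cycle lengths are 4, 2, 1.
The order of σ is the least common multiple of its cycle lengths: lcm(4, 2) = 4.

4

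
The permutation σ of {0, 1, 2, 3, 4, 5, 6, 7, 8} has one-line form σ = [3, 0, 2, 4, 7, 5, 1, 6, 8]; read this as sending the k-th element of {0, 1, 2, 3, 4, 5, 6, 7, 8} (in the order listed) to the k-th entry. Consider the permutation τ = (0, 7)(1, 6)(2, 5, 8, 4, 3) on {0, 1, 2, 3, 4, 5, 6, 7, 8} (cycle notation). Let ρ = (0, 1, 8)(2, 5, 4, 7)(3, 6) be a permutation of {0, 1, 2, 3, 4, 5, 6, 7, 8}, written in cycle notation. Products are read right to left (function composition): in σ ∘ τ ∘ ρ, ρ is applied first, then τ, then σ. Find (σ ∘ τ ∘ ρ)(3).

0

Apply the permutations in order: ρ(3) = 6, then τ(6) = 1, then σ(1) = 0. So (σ ∘ τ ∘ ρ)(3) = 0.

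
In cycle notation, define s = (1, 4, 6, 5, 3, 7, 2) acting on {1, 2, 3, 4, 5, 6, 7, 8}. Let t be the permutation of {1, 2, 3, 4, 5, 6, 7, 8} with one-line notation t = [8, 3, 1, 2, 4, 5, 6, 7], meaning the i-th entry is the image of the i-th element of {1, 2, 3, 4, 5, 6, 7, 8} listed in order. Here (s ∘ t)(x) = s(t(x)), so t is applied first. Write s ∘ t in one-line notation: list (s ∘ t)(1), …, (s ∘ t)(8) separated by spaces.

8 7 4 1 6 3 5 2

(s ∘ t)(x) = s(t(x)). Computing each image: s(t(1)) = s(8) = 8, s(t(2)) = s(3) = 7, s(t(3)) = s(1) = 4, s(t(4)) = s(2) = 1, s(t(5)) = s(4) = 6, s(t(6)) = s(5) = 3, s(t(7)) = s(6) = 5, s(t(8)) = s(7) = 2.
Hence s ∘ t = [8 7 4 1 6 3 5 2].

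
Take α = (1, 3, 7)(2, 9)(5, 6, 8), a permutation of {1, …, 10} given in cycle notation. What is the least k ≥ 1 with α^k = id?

6

The cycle type of α is (3, 3, 2, 1, 1).
The order of α is the least common multiple of its cycle lengths: lcm(3, 3, 2) = 6.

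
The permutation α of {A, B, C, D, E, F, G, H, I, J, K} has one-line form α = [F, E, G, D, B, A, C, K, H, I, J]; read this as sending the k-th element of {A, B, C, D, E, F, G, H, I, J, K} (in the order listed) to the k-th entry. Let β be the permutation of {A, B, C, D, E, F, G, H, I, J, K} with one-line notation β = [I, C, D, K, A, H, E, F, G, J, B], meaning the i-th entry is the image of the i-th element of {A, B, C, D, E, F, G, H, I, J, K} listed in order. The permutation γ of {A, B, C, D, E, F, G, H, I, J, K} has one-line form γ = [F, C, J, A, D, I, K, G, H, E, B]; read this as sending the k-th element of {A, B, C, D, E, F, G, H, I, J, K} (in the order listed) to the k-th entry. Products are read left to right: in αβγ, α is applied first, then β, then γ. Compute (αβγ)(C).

(αβγ)(C) = γ(β(α(C))). α(C) = G, then β(G) = E, then γ(E) = D, so the result is D.

D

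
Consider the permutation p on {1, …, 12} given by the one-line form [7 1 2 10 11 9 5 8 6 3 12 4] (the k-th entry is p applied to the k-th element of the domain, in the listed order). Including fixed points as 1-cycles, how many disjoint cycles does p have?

The cycle decomposition is (1, 7, 5, 11, 12, 4, 10, 3, 2)(6, 9)(8), which has 3 cycles (counting 1-cycles).

3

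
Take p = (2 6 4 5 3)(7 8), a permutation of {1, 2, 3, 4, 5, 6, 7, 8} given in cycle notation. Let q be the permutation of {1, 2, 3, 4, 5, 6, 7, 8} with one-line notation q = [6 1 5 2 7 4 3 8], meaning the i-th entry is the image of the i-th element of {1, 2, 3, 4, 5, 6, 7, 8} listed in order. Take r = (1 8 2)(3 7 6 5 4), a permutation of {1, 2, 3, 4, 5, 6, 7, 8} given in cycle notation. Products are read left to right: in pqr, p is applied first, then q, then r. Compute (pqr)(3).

8

(pqr)(3) = r(q(p(3))). p(3) = 2, then q(2) = 1, then r(1) = 8, so the result is 8.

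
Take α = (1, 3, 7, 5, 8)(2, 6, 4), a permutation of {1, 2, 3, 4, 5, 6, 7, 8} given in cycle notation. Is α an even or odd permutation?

even

The cycle lengths are 5, 3.
A cycle of length ℓ contributes ℓ−1 transpositions, so α is a product of 4 + 2 = 6 transpositions — even.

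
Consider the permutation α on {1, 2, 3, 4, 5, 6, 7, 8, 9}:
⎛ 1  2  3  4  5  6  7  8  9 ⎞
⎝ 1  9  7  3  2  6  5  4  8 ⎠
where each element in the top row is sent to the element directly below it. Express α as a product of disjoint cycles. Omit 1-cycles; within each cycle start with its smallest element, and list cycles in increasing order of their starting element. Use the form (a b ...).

Iterating α from 2 gives 2 → 9 → 8 → 4 → 3 → 7 → 5 → 2; that is the 7-cycle (2 9 8 4 3 7 5).
Repeating from the next unused element and collecting all non-trivial cycles gives (2 9 8 4 3 7 5).

(2 9 8 4 3 7 5)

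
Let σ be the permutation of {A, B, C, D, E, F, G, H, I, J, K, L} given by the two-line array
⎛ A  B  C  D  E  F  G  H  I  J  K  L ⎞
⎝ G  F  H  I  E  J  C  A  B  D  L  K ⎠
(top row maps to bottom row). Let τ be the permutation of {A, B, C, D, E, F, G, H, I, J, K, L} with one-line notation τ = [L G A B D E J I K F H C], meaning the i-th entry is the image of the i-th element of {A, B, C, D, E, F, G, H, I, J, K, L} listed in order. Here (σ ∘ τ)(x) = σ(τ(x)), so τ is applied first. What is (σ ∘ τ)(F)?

First apply τ: τ(F) = E, then σ(E) = E. Thus (σ ∘ τ)(F) = E.

E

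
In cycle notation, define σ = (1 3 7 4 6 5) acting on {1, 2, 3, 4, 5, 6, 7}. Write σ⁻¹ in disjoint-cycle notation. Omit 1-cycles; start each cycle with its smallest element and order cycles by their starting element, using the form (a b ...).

If σ sends a → b within a cycle, σ⁻¹ sends b → a; equivalently, reverse each cycle.
After reversing and putting each cycle's least element first, σ⁻¹ = (1 5 6 4 7 3).

(1 5 6 4 7 3)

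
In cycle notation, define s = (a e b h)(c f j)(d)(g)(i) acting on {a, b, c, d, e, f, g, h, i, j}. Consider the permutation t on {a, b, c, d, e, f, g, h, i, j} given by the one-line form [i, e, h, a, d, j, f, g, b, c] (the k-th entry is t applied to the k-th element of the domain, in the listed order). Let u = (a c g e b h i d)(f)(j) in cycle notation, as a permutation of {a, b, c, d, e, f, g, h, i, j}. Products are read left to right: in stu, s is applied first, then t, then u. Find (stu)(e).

Chase e: s(e) = b; t(b) = e; u(e) = b. Hence (stu)(e) = b.

b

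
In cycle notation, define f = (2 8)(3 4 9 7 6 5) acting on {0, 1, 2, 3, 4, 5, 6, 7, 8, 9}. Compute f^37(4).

9

4 lies in the 6-cycle (3 4 9 7 6 5).
Since the cycle has length 6, f^37 acts on it the same as f^1 (37 mod 6 = 1).
Stepping 1 place around the cycle: 4 → 9.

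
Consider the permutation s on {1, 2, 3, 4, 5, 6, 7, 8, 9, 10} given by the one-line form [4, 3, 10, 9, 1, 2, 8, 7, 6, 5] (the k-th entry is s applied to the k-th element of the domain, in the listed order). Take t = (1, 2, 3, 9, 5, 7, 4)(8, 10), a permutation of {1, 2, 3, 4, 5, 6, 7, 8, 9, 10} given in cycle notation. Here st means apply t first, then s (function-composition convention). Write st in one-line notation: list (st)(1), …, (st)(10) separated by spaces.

3 10 6 4 8 2 9 5 1 7

(st)(x) = s(t(x)). Computing each image: s(t(1)) = s(2) = 3, s(t(2)) = s(3) = 10, s(t(3)) = s(9) = 6, s(t(4)) = s(1) = 4, s(t(5)) = s(7) = 8, s(t(6)) = s(6) = 2, s(t(7)) = s(4) = 9, s(t(8)) = s(10) = 5, s(t(9)) = s(5) = 1, s(t(10)) = s(8) = 7.
Hence st = [3 10 6 4 8 2 9 5 1 7].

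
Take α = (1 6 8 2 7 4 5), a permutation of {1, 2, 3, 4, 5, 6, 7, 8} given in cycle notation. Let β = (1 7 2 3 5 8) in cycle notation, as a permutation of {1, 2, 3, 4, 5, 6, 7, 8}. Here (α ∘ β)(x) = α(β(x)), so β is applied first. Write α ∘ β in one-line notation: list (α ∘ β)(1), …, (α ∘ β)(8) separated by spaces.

For each element, apply β then α: 1 → 7 → 4; 2 → 3 → 3; 3 → 5 → 1; 4 → 4 → 5; 5 → 8 → 2; 6 → 6 → 8; 7 → 2 → 7; 8 → 1 → 6.
Collecting the images, α ∘ β = [4 3 1 5 2 8 7 6].

4 3 1 5 2 8 7 6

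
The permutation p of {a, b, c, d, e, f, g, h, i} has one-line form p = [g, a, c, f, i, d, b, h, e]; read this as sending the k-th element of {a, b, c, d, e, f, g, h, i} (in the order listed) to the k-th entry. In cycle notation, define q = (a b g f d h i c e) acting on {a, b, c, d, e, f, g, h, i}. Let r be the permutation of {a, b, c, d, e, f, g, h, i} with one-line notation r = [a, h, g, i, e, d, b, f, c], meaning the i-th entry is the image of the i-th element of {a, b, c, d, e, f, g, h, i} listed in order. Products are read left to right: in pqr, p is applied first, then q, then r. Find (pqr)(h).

Chase h: p(h) = h; q(h) = i; r(i) = c. Hence (pqr)(h) = c.

c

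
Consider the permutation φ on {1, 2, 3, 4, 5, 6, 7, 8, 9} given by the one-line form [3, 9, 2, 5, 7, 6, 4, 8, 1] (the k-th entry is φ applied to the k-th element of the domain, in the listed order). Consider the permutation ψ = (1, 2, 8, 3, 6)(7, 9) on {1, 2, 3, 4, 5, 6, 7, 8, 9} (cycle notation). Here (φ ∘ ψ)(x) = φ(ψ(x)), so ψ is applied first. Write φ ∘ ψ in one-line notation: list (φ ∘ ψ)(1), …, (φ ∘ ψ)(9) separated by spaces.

9 8 6 5 7 3 1 2 4

(φ ∘ ψ)(x) = φ(ψ(x)). Computing each image: φ(ψ(1)) = φ(2) = 9, φ(ψ(2)) = φ(8) = 8, φ(ψ(3)) = φ(6) = 6, φ(ψ(4)) = φ(4) = 5, φ(ψ(5)) = φ(5) = 7, φ(ψ(6)) = φ(1) = 3, φ(ψ(7)) = φ(9) = 1, φ(ψ(8)) = φ(3) = 2, φ(ψ(9)) = φ(7) = 4.
Hence φ ∘ ψ = [9 8 6 5 7 3 1 2 4].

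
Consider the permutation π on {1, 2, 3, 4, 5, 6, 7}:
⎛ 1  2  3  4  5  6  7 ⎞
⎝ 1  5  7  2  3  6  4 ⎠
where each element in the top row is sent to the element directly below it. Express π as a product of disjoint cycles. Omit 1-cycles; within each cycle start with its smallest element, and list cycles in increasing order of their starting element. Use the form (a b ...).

(2 5 3 7 4)

From 2: 2 → 5 → 3 → 7 → 4 → 2, closing the cycle (2 5 3 7 4).
Continuing from each remaining unvisited element yields (2 5 3 7 4).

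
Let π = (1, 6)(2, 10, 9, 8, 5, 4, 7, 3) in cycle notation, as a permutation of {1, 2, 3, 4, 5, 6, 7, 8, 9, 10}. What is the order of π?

8

The disjoint cycles have lengths 8, 2.
Since disjoint cycles commute, ord(π) = lcm(8, 2) = 8.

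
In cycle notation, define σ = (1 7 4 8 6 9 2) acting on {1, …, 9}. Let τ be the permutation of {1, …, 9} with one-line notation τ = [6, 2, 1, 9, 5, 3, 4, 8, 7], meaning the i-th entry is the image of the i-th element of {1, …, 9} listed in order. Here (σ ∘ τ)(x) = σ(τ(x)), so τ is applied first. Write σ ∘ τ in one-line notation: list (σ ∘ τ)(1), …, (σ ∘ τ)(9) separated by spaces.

9 1 7 2 5 3 8 6 4

Chase each element through τ then σ: 1 → 6 → 9; 2 → 2 → 1; 3 → 1 → 7; 4 → 9 → 2; 5 → 5 → 5; 6 → 3 → 3; 7 → 4 → 8; 8 → 8 → 6; 9 → 7 → 4.
Collecting the images, σ ∘ τ = [9 1 7 2 5 3 8 6 4].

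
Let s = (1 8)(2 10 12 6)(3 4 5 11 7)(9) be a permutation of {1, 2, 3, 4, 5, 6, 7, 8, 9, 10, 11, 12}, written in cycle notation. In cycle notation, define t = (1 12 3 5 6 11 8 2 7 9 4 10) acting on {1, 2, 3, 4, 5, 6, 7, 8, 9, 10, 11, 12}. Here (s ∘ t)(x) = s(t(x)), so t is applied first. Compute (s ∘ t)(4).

(s ∘ t)(4) = s(t(4)). t(4) = 10, then s(10) = 12. So (s ∘ t)(4) = 12.

12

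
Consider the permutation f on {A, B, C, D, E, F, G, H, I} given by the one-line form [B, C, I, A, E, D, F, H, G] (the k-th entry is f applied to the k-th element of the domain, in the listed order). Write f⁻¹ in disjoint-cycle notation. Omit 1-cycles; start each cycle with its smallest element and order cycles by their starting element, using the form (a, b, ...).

First write f in disjoint cycles: (A, B, C, I, G, F, D).
The inverse reverses every cycle; in canonical form, f⁻¹ = (A, D, F, G, I, C, B).

(A, D, F, G, I, C, B)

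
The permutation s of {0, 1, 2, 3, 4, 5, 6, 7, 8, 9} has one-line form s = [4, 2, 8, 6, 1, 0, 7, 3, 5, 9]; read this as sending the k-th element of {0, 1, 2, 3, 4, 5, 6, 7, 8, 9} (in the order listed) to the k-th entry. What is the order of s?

Decomposing into disjoint cycles gives cycle lengths 6, 3, 1.
Since disjoint cycles commute, ord(s) = lcm(6, 3) = 6.

6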